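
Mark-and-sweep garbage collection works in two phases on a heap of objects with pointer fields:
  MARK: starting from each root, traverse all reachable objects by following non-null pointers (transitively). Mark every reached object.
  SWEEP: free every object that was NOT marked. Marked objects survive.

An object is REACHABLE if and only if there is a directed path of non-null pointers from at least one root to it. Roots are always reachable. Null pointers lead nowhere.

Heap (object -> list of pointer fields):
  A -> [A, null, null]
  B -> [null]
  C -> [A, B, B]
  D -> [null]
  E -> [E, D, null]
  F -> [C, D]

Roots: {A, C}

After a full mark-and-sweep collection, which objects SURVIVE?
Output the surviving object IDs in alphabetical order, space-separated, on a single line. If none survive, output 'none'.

Roots: A C
Mark A: refs=A null null, marked=A
Mark C: refs=A B B, marked=A C
Mark B: refs=null, marked=A B C
Unmarked (collected): D E F

Answer: A B C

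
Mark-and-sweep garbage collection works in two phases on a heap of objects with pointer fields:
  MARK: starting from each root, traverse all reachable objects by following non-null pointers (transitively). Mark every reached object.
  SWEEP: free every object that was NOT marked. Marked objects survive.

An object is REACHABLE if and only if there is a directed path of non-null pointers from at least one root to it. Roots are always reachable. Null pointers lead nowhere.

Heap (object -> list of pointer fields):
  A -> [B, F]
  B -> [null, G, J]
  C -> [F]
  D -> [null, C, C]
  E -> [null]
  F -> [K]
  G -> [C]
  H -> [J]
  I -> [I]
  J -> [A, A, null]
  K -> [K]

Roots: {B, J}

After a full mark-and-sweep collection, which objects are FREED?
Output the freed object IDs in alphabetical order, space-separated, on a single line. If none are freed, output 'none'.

Roots: B J
Mark B: refs=null G J, marked=B
Mark J: refs=A A null, marked=B J
Mark G: refs=C, marked=B G J
Mark A: refs=B F, marked=A B G J
Mark C: refs=F, marked=A B C G J
Mark F: refs=K, marked=A B C F G J
Mark K: refs=K, marked=A B C F G J K
Unmarked (collected): D E H I

Answer: D E H I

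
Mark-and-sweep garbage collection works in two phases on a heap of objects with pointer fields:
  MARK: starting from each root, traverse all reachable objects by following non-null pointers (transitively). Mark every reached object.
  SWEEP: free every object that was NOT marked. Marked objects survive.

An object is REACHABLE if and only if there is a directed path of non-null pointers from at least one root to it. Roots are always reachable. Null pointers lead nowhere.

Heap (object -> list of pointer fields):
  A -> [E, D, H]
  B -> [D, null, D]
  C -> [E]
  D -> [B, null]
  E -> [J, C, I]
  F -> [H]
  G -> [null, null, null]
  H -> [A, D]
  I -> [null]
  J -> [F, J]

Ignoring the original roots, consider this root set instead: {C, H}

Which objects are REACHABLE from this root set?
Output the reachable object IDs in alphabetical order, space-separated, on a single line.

Roots: C H
Mark C: refs=E, marked=C
Mark H: refs=A D, marked=C H
Mark E: refs=J C I, marked=C E H
Mark A: refs=E D H, marked=A C E H
Mark D: refs=B null, marked=A C D E H
Mark J: refs=F J, marked=A C D E H J
Mark I: refs=null, marked=A C D E H I J
Mark B: refs=D null D, marked=A B C D E H I J
Mark F: refs=H, marked=A B C D E F H I J
Unmarked (collected): G

Answer: A B C D E F H I J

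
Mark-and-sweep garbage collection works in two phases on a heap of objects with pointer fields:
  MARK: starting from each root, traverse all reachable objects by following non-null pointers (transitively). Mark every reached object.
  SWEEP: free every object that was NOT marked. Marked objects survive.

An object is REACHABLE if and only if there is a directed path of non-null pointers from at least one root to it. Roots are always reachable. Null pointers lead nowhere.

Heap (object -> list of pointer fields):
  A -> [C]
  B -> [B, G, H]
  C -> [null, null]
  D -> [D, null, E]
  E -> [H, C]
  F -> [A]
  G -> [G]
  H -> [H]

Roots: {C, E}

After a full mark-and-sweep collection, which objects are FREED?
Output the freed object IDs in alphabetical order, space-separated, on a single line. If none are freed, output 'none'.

Roots: C E
Mark C: refs=null null, marked=C
Mark E: refs=H C, marked=C E
Mark H: refs=H, marked=C E H
Unmarked (collected): A B D F G

Answer: A B D F G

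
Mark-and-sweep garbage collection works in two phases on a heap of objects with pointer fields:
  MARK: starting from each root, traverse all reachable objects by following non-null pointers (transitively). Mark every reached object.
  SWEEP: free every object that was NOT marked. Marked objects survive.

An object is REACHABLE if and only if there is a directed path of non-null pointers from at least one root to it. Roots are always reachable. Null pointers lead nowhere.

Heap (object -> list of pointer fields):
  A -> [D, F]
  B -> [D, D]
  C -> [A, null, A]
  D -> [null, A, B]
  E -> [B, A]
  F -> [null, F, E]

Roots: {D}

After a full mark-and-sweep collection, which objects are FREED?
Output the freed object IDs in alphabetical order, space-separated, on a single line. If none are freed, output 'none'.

Roots: D
Mark D: refs=null A B, marked=D
Mark A: refs=D F, marked=A D
Mark B: refs=D D, marked=A B D
Mark F: refs=null F E, marked=A B D F
Mark E: refs=B A, marked=A B D E F
Unmarked (collected): C

Answer: C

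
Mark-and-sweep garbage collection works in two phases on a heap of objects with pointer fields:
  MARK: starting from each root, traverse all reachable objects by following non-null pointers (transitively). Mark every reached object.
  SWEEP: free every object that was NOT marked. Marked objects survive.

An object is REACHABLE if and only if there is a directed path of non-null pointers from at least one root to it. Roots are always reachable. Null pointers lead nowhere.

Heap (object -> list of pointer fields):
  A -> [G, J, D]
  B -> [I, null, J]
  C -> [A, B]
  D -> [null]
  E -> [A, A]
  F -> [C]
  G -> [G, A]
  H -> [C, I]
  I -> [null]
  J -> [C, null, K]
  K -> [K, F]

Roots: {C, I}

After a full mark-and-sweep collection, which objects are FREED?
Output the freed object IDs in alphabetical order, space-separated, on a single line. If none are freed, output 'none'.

Answer: E H

Derivation:
Roots: C I
Mark C: refs=A B, marked=C
Mark I: refs=null, marked=C I
Mark A: refs=G J D, marked=A C I
Mark B: refs=I null J, marked=A B C I
Mark G: refs=G A, marked=A B C G I
Mark J: refs=C null K, marked=A B C G I J
Mark D: refs=null, marked=A B C D G I J
Mark K: refs=K F, marked=A B C D G I J K
Mark F: refs=C, marked=A B C D F G I J K
Unmarked (collected): E H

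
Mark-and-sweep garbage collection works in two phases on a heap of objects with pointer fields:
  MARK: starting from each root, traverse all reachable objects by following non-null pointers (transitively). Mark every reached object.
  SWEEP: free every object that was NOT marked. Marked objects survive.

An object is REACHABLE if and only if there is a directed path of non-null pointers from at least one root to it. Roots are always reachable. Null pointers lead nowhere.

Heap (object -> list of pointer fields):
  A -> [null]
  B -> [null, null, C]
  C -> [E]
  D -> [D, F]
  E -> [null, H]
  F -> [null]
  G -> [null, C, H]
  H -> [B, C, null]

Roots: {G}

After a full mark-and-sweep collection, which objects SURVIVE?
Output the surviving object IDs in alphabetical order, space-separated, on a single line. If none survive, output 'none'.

Answer: B C E G H

Derivation:
Roots: G
Mark G: refs=null C H, marked=G
Mark C: refs=E, marked=C G
Mark H: refs=B C null, marked=C G H
Mark E: refs=null H, marked=C E G H
Mark B: refs=null null C, marked=B C E G H
Unmarked (collected): A D F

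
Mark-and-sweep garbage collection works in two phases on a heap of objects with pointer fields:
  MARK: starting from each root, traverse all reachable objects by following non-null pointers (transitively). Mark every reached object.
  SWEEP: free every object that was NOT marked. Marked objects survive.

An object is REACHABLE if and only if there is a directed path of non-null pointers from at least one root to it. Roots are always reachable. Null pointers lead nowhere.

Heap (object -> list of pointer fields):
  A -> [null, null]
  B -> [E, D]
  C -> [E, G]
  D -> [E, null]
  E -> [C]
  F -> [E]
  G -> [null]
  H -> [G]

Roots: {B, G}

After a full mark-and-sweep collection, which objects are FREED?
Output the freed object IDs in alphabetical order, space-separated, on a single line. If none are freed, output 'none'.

Roots: B G
Mark B: refs=E D, marked=B
Mark G: refs=null, marked=B G
Mark E: refs=C, marked=B E G
Mark D: refs=E null, marked=B D E G
Mark C: refs=E G, marked=B C D E G
Unmarked (collected): A F H

Answer: A F H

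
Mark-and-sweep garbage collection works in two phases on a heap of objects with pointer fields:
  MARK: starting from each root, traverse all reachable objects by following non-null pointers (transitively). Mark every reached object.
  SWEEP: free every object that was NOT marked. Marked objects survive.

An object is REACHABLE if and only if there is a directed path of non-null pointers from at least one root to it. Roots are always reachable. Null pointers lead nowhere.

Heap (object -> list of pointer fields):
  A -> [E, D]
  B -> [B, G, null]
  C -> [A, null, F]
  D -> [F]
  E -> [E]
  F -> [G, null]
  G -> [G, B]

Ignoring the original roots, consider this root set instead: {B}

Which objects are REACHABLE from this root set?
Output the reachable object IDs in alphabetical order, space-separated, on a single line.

Roots: B
Mark B: refs=B G null, marked=B
Mark G: refs=G B, marked=B G
Unmarked (collected): A C D E F

Answer: B G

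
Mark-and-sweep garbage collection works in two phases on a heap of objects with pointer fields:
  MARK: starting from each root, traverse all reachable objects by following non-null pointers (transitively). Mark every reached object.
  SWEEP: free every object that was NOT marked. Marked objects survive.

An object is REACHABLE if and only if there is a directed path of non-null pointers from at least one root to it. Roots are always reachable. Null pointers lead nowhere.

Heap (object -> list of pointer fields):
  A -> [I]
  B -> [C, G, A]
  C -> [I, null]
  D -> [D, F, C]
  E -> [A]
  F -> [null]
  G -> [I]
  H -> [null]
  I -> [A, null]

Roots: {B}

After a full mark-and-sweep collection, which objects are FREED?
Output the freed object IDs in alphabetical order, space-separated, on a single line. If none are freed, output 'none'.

Answer: D E F H

Derivation:
Roots: B
Mark B: refs=C G A, marked=B
Mark C: refs=I null, marked=B C
Mark G: refs=I, marked=B C G
Mark A: refs=I, marked=A B C G
Mark I: refs=A null, marked=A B C G I
Unmarked (collected): D E F H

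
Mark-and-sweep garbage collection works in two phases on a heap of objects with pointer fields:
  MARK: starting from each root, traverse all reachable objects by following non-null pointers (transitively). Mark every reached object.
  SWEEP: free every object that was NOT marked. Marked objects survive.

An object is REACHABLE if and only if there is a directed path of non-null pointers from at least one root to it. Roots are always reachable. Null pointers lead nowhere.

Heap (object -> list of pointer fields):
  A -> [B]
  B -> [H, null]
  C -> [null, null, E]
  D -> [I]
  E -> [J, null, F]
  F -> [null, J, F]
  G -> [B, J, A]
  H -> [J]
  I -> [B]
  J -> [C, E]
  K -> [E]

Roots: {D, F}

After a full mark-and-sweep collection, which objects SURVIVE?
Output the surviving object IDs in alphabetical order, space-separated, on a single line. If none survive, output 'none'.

Roots: D F
Mark D: refs=I, marked=D
Mark F: refs=null J F, marked=D F
Mark I: refs=B, marked=D F I
Mark J: refs=C E, marked=D F I J
Mark B: refs=H null, marked=B D F I J
Mark C: refs=null null E, marked=B C D F I J
Mark E: refs=J null F, marked=B C D E F I J
Mark H: refs=J, marked=B C D E F H I J
Unmarked (collected): A G K

Answer: B C D E F H I J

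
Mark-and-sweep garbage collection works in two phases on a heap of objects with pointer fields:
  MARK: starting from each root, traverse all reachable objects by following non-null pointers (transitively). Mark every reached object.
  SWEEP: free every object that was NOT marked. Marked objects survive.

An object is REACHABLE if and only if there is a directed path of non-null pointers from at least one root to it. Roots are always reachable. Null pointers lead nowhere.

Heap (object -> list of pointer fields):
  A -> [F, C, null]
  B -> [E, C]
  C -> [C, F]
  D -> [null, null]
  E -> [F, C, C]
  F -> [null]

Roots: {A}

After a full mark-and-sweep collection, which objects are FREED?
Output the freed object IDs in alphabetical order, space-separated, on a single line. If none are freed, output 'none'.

Answer: B D E

Derivation:
Roots: A
Mark A: refs=F C null, marked=A
Mark F: refs=null, marked=A F
Mark C: refs=C F, marked=A C F
Unmarked (collected): B D E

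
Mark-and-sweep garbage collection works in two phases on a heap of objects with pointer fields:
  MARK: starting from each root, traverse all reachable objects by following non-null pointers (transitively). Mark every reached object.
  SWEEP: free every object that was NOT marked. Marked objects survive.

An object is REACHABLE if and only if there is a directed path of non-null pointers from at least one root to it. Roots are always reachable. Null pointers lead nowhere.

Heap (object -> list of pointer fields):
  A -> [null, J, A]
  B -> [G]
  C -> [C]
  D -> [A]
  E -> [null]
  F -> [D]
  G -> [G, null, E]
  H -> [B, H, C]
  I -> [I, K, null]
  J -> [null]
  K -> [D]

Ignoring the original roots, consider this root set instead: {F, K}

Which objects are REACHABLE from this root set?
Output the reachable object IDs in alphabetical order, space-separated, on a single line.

Roots: F K
Mark F: refs=D, marked=F
Mark K: refs=D, marked=F K
Mark D: refs=A, marked=D F K
Mark A: refs=null J A, marked=A D F K
Mark J: refs=null, marked=A D F J K
Unmarked (collected): B C E G H I

Answer: A D F J K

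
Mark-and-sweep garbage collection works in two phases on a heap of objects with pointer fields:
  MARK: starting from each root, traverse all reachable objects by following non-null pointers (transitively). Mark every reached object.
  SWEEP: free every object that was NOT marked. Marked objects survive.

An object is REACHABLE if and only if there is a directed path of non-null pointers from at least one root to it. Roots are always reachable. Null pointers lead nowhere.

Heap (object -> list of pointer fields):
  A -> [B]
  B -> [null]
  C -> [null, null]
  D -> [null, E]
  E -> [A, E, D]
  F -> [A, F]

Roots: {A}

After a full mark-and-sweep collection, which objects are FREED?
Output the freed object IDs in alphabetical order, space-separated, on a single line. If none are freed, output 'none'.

Answer: C D E F

Derivation:
Roots: A
Mark A: refs=B, marked=A
Mark B: refs=null, marked=A B
Unmarked (collected): C D E F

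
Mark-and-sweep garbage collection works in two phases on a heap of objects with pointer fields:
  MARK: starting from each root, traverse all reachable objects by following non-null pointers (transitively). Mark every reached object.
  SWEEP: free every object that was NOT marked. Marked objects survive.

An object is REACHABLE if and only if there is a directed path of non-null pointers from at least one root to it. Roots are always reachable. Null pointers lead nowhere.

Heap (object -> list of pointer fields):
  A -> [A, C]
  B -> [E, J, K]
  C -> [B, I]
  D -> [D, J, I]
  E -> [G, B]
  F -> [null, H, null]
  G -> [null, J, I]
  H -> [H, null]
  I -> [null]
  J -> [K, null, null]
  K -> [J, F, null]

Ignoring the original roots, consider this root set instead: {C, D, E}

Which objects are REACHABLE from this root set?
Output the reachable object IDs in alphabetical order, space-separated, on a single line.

Roots: C D E
Mark C: refs=B I, marked=C
Mark D: refs=D J I, marked=C D
Mark E: refs=G B, marked=C D E
Mark B: refs=E J K, marked=B C D E
Mark I: refs=null, marked=B C D E I
Mark J: refs=K null null, marked=B C D E I J
Mark G: refs=null J I, marked=B C D E G I J
Mark K: refs=J F null, marked=B C D E G I J K
Mark F: refs=null H null, marked=B C D E F G I J K
Mark H: refs=H null, marked=B C D E F G H I J K
Unmarked (collected): A

Answer: B C D E F G H I J K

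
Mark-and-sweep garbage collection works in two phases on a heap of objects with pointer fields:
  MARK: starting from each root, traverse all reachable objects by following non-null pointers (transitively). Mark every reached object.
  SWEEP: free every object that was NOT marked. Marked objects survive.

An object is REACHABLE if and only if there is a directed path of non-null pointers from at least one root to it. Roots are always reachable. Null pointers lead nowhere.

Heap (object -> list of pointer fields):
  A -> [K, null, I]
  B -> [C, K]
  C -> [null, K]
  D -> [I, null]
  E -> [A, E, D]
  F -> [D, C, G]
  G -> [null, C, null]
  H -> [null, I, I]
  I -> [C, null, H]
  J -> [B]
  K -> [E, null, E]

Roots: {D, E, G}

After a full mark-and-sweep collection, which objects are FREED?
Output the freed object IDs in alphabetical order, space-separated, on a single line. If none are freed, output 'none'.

Roots: D E G
Mark D: refs=I null, marked=D
Mark E: refs=A E D, marked=D E
Mark G: refs=null C null, marked=D E G
Mark I: refs=C null H, marked=D E G I
Mark A: refs=K null I, marked=A D E G I
Mark C: refs=null K, marked=A C D E G I
Mark H: refs=null I I, marked=A C D E G H I
Mark K: refs=E null E, marked=A C D E G H I K
Unmarked (collected): B F J

Answer: B F J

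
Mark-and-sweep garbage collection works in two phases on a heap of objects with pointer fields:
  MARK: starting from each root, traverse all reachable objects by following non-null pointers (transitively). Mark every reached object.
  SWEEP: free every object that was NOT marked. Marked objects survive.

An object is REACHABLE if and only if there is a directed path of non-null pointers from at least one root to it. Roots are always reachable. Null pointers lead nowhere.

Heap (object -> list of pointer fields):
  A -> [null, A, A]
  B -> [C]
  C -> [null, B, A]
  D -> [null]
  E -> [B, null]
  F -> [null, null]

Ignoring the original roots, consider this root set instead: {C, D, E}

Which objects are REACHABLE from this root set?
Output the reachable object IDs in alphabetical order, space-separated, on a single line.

Answer: A B C D E

Derivation:
Roots: C D E
Mark C: refs=null B A, marked=C
Mark D: refs=null, marked=C D
Mark E: refs=B null, marked=C D E
Mark B: refs=C, marked=B C D E
Mark A: refs=null A A, marked=A B C D E
Unmarked (collected): F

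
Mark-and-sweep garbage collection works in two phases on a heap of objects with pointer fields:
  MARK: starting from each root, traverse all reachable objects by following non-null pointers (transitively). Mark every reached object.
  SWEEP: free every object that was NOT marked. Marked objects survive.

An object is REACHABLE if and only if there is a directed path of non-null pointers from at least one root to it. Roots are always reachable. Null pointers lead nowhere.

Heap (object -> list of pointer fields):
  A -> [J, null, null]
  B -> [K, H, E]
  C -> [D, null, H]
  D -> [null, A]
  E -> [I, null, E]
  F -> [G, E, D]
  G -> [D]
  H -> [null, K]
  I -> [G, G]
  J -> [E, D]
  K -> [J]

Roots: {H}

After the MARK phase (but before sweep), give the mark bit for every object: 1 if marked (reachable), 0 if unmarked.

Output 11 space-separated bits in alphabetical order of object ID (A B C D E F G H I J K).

Answer: 1 0 0 1 1 0 1 1 1 1 1

Derivation:
Roots: H
Mark H: refs=null K, marked=H
Mark K: refs=J, marked=H K
Mark J: refs=E D, marked=H J K
Mark E: refs=I null E, marked=E H J K
Mark D: refs=null A, marked=D E H J K
Mark I: refs=G G, marked=D E H I J K
Mark A: refs=J null null, marked=A D E H I J K
Mark G: refs=D, marked=A D E G H I J K
Unmarked (collected): B C F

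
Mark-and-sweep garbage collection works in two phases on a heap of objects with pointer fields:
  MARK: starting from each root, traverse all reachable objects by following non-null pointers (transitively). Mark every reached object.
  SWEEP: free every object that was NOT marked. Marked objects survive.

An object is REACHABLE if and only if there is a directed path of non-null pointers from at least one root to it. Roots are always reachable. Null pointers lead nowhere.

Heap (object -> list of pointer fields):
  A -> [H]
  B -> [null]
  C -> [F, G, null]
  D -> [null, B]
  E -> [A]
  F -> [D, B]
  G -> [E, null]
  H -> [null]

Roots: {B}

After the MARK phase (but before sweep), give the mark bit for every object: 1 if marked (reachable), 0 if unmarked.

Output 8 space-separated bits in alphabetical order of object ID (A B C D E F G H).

Answer: 0 1 0 0 0 0 0 0

Derivation:
Roots: B
Mark B: refs=null, marked=B
Unmarked (collected): A C D E F G H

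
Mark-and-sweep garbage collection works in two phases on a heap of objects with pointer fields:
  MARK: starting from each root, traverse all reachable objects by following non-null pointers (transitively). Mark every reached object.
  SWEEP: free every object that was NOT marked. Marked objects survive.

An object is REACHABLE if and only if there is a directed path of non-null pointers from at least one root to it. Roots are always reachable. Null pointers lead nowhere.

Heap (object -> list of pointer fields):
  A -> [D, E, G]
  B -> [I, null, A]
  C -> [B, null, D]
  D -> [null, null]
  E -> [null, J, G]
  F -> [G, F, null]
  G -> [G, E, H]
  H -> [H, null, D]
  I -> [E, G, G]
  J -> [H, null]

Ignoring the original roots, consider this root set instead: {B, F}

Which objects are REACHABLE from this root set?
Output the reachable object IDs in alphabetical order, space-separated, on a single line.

Answer: A B D E F G H I J

Derivation:
Roots: B F
Mark B: refs=I null A, marked=B
Mark F: refs=G F null, marked=B F
Mark I: refs=E G G, marked=B F I
Mark A: refs=D E G, marked=A B F I
Mark G: refs=G E H, marked=A B F G I
Mark E: refs=null J G, marked=A B E F G I
Mark D: refs=null null, marked=A B D E F G I
Mark H: refs=H null D, marked=A B D E F G H I
Mark J: refs=H null, marked=A B D E F G H I J
Unmarked (collected): C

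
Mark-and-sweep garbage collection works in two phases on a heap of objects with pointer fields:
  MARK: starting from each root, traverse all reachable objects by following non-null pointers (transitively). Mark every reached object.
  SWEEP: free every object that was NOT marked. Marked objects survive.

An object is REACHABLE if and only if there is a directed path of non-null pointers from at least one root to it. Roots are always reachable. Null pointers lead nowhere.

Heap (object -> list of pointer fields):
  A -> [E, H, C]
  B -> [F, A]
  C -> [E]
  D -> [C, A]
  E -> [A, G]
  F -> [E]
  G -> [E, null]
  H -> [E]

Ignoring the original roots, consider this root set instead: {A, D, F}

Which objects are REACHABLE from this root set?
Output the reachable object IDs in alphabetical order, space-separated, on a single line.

Answer: A C D E F G H

Derivation:
Roots: A D F
Mark A: refs=E H C, marked=A
Mark D: refs=C A, marked=A D
Mark F: refs=E, marked=A D F
Mark E: refs=A G, marked=A D E F
Mark H: refs=E, marked=A D E F H
Mark C: refs=E, marked=A C D E F H
Mark G: refs=E null, marked=A C D E F G H
Unmarked (collected): B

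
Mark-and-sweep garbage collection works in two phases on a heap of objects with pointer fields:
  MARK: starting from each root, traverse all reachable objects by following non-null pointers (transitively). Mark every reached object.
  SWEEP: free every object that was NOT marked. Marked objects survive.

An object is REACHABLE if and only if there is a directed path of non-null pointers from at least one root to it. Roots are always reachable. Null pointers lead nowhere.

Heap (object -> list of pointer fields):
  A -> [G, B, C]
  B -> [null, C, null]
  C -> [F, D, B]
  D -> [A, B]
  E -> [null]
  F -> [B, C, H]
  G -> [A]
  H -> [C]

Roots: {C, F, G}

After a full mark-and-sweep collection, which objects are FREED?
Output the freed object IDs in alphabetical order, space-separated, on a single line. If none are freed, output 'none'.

Roots: C F G
Mark C: refs=F D B, marked=C
Mark F: refs=B C H, marked=C F
Mark G: refs=A, marked=C F G
Mark D: refs=A B, marked=C D F G
Mark B: refs=null C null, marked=B C D F G
Mark H: refs=C, marked=B C D F G H
Mark A: refs=G B C, marked=A B C D F G H
Unmarked (collected): E

Answer: E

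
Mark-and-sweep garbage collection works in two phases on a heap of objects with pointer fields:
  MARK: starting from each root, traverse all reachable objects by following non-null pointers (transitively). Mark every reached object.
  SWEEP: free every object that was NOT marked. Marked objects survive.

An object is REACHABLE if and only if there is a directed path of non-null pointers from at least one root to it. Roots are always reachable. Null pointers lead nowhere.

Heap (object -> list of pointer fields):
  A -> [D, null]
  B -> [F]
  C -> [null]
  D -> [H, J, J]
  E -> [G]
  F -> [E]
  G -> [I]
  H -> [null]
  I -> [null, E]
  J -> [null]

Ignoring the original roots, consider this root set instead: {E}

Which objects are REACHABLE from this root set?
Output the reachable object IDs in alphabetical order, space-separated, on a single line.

Answer: E G I

Derivation:
Roots: E
Mark E: refs=G, marked=E
Mark G: refs=I, marked=E G
Mark I: refs=null E, marked=E G I
Unmarked (collected): A B C D F H J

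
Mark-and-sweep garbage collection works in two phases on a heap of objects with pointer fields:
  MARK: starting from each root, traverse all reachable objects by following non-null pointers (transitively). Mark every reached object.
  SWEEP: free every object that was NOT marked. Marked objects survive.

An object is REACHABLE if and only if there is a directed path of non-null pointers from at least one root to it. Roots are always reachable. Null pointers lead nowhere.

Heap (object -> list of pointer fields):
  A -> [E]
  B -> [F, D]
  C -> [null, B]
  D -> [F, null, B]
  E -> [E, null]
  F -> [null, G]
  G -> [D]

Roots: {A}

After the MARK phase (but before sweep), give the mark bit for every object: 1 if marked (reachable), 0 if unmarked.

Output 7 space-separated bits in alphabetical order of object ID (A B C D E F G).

Answer: 1 0 0 0 1 0 0

Derivation:
Roots: A
Mark A: refs=E, marked=A
Mark E: refs=E null, marked=A E
Unmarked (collected): B C D F G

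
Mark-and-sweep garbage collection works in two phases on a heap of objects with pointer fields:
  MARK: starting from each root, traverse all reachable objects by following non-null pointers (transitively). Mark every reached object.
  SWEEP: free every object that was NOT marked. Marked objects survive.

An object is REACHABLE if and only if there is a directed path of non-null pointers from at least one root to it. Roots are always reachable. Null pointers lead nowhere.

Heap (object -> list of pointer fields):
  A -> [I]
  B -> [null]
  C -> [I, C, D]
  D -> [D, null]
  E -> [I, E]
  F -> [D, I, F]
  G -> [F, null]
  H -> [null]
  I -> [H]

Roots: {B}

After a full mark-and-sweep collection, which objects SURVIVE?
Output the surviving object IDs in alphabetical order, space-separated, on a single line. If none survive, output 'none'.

Answer: B

Derivation:
Roots: B
Mark B: refs=null, marked=B
Unmarked (collected): A C D E F G H I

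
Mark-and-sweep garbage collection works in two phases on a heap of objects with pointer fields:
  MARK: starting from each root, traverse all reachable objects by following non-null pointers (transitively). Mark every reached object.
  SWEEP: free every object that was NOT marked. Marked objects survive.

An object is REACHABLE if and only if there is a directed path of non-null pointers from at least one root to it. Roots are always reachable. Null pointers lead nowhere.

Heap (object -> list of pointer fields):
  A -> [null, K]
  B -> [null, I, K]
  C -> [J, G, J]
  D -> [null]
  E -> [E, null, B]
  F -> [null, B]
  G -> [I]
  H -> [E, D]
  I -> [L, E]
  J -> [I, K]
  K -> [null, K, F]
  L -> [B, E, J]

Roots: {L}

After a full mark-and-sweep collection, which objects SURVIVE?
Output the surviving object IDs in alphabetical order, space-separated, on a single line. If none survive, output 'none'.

Answer: B E F I J K L

Derivation:
Roots: L
Mark L: refs=B E J, marked=L
Mark B: refs=null I K, marked=B L
Mark E: refs=E null B, marked=B E L
Mark J: refs=I K, marked=B E J L
Mark I: refs=L E, marked=B E I J L
Mark K: refs=null K F, marked=B E I J K L
Mark F: refs=null B, marked=B E F I J K L
Unmarked (collected): A C D G H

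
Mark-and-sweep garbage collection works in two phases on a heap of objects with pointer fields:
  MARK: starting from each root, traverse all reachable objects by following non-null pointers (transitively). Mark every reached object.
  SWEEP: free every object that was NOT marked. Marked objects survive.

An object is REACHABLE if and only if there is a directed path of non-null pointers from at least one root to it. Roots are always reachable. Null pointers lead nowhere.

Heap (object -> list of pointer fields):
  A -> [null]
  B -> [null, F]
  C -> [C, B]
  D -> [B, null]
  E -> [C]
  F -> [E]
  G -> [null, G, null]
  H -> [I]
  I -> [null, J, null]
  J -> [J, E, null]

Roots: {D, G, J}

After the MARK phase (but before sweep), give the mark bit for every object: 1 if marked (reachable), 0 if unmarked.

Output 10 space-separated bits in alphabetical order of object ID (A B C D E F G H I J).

Answer: 0 1 1 1 1 1 1 0 0 1

Derivation:
Roots: D G J
Mark D: refs=B null, marked=D
Mark G: refs=null G null, marked=D G
Mark J: refs=J E null, marked=D G J
Mark B: refs=null F, marked=B D G J
Mark E: refs=C, marked=B D E G J
Mark F: refs=E, marked=B D E F G J
Mark C: refs=C B, marked=B C D E F G J
Unmarked (collected): A H I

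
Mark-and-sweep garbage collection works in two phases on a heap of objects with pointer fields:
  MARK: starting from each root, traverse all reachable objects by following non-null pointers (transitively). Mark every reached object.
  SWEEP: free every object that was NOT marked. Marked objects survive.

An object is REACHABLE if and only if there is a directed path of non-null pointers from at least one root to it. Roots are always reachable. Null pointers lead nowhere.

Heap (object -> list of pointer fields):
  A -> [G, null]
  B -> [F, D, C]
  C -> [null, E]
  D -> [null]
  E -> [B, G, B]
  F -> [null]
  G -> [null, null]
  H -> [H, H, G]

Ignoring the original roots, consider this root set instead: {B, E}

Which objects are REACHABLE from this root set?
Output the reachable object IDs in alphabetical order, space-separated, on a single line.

Answer: B C D E F G

Derivation:
Roots: B E
Mark B: refs=F D C, marked=B
Mark E: refs=B G B, marked=B E
Mark F: refs=null, marked=B E F
Mark D: refs=null, marked=B D E F
Mark C: refs=null E, marked=B C D E F
Mark G: refs=null null, marked=B C D E F G
Unmarked (collected): A H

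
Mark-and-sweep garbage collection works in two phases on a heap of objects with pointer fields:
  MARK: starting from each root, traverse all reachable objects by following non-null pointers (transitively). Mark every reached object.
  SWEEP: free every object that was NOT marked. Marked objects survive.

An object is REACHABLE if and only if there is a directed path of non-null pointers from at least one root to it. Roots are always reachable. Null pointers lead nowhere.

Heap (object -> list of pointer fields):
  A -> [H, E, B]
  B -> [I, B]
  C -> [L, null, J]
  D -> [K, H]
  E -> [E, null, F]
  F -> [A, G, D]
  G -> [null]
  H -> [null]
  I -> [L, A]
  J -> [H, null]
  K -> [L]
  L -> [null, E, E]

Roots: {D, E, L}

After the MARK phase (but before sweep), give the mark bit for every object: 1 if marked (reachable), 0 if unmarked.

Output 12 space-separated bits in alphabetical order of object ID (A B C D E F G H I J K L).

Answer: 1 1 0 1 1 1 1 1 1 0 1 1

Derivation:
Roots: D E L
Mark D: refs=K H, marked=D
Mark E: refs=E null F, marked=D E
Mark L: refs=null E E, marked=D E L
Mark K: refs=L, marked=D E K L
Mark H: refs=null, marked=D E H K L
Mark F: refs=A G D, marked=D E F H K L
Mark A: refs=H E B, marked=A D E F H K L
Mark G: refs=null, marked=A D E F G H K L
Mark B: refs=I B, marked=A B D E F G H K L
Mark I: refs=L A, marked=A B D E F G H I K L
Unmarked (collected): C J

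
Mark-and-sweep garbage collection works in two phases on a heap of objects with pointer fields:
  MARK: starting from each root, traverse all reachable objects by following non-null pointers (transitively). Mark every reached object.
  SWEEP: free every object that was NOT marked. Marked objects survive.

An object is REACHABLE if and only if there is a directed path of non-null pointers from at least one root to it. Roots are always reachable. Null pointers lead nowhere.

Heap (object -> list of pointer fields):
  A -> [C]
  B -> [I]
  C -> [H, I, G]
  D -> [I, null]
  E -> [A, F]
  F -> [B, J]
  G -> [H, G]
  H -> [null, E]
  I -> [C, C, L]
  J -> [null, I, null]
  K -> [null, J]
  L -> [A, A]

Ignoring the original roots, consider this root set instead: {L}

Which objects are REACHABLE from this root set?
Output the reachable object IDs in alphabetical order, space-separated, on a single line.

Answer: A B C E F G H I J L

Derivation:
Roots: L
Mark L: refs=A A, marked=L
Mark A: refs=C, marked=A L
Mark C: refs=H I G, marked=A C L
Mark H: refs=null E, marked=A C H L
Mark I: refs=C C L, marked=A C H I L
Mark G: refs=H G, marked=A C G H I L
Mark E: refs=A F, marked=A C E G H I L
Mark F: refs=B J, marked=A C E F G H I L
Mark B: refs=I, marked=A B C E F G H I L
Mark J: refs=null I null, marked=A B C E F G H I J L
Unmarked (collected): D K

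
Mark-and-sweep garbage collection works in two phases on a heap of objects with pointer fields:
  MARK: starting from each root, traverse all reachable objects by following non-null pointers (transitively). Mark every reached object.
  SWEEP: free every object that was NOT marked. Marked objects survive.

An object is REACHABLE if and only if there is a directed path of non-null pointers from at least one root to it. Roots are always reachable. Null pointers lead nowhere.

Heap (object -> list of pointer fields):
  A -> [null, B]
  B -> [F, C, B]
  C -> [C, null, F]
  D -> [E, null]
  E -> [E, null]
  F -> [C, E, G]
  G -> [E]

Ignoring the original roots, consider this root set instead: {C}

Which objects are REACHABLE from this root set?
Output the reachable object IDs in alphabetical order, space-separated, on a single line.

Answer: C E F G

Derivation:
Roots: C
Mark C: refs=C null F, marked=C
Mark F: refs=C E G, marked=C F
Mark E: refs=E null, marked=C E F
Mark G: refs=E, marked=C E F G
Unmarked (collected): A B D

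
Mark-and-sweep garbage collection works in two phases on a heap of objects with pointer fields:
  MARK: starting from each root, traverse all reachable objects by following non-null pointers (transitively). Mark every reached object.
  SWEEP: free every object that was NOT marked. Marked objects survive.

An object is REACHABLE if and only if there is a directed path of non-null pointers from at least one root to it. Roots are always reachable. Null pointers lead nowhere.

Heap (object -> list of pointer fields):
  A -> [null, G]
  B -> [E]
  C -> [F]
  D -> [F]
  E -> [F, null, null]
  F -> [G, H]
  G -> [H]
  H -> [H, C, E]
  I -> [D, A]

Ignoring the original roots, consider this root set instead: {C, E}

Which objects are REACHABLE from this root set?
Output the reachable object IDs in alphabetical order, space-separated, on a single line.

Answer: C E F G H

Derivation:
Roots: C E
Mark C: refs=F, marked=C
Mark E: refs=F null null, marked=C E
Mark F: refs=G H, marked=C E F
Mark G: refs=H, marked=C E F G
Mark H: refs=H C E, marked=C E F G H
Unmarked (collected): A B D I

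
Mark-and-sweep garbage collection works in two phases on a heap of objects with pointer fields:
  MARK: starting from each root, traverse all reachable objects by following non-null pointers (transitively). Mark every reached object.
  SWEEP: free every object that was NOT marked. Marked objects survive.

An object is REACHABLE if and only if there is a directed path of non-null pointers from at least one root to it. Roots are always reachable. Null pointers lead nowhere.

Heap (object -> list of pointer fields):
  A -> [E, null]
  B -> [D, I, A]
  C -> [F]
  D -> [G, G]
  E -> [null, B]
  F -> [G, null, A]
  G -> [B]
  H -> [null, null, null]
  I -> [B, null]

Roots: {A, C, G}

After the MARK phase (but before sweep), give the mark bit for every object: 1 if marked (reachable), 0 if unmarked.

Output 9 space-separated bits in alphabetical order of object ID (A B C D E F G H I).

Roots: A C G
Mark A: refs=E null, marked=A
Mark C: refs=F, marked=A C
Mark G: refs=B, marked=A C G
Mark E: refs=null B, marked=A C E G
Mark F: refs=G null A, marked=A C E F G
Mark B: refs=D I A, marked=A B C E F G
Mark D: refs=G G, marked=A B C D E F G
Mark I: refs=B null, marked=A B C D E F G I
Unmarked (collected): H

Answer: 1 1 1 1 1 1 1 0 1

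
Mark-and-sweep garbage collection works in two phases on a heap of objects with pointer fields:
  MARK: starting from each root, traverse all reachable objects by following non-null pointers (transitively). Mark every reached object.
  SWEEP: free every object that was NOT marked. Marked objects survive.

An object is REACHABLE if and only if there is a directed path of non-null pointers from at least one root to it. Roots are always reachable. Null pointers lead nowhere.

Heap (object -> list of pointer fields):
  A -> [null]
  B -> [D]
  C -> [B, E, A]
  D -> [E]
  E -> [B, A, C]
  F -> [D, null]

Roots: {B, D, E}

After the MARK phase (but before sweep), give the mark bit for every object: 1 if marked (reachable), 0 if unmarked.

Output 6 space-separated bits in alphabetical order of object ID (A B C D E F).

Answer: 1 1 1 1 1 0

Derivation:
Roots: B D E
Mark B: refs=D, marked=B
Mark D: refs=E, marked=B D
Mark E: refs=B A C, marked=B D E
Mark A: refs=null, marked=A B D E
Mark C: refs=B E A, marked=A B C D E
Unmarked (collected): F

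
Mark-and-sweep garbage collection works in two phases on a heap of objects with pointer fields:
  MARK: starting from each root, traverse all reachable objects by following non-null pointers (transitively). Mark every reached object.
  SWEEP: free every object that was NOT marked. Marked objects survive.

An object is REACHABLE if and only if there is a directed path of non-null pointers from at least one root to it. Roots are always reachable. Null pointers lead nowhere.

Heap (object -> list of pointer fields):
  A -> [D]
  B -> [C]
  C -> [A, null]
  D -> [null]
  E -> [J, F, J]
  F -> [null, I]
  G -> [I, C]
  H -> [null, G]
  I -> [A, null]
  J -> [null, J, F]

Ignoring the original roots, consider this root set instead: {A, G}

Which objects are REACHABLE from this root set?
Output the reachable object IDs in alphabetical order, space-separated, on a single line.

Answer: A C D G I

Derivation:
Roots: A G
Mark A: refs=D, marked=A
Mark G: refs=I C, marked=A G
Mark D: refs=null, marked=A D G
Mark I: refs=A null, marked=A D G I
Mark C: refs=A null, marked=A C D G I
Unmarked (collected): B E F H J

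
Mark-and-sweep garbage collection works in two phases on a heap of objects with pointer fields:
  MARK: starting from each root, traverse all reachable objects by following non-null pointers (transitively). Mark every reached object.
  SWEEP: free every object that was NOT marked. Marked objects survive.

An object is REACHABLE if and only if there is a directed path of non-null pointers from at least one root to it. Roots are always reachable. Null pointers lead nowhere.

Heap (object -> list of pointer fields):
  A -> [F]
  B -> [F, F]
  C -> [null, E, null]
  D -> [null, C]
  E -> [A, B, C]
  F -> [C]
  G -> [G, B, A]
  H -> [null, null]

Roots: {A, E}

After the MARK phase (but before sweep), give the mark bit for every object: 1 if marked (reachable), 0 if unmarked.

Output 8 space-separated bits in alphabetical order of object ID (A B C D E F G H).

Answer: 1 1 1 0 1 1 0 0

Derivation:
Roots: A E
Mark A: refs=F, marked=A
Mark E: refs=A B C, marked=A E
Mark F: refs=C, marked=A E F
Mark B: refs=F F, marked=A B E F
Mark C: refs=null E null, marked=A B C E F
Unmarked (collected): D G H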